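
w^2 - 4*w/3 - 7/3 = (w - 7/3)*(w + 1)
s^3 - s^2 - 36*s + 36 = (s - 6)*(s - 1)*(s + 6)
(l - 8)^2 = l^2 - 16*l + 64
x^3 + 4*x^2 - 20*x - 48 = (x - 4)*(x + 2)*(x + 6)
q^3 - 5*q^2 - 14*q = q*(q - 7)*(q + 2)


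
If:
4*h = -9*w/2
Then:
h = -9*w/8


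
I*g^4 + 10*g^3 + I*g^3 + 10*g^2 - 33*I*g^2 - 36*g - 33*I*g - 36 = (g - 4*I)*(g - 3*I)^2*(I*g + I)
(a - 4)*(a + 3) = a^2 - a - 12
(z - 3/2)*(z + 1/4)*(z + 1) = z^3 - z^2/4 - 13*z/8 - 3/8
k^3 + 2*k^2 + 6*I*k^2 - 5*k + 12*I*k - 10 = (k + 2)*(k + I)*(k + 5*I)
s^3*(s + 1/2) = s^4 + s^3/2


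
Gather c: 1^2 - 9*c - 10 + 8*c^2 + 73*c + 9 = 8*c^2 + 64*c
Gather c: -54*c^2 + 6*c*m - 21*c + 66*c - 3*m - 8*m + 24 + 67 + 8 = -54*c^2 + c*(6*m + 45) - 11*m + 99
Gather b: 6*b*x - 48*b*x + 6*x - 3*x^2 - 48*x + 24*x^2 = -42*b*x + 21*x^2 - 42*x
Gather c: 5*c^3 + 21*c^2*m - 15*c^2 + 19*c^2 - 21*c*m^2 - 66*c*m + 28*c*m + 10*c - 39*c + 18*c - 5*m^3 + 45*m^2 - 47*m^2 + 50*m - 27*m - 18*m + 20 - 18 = 5*c^3 + c^2*(21*m + 4) + c*(-21*m^2 - 38*m - 11) - 5*m^3 - 2*m^2 + 5*m + 2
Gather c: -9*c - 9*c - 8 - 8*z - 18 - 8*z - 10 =-18*c - 16*z - 36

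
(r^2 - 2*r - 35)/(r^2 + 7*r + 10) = (r - 7)/(r + 2)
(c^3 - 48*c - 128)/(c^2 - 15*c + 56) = (c^2 + 8*c + 16)/(c - 7)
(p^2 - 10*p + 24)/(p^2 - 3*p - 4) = (p - 6)/(p + 1)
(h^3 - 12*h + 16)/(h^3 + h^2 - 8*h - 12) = (h^3 - 12*h + 16)/(h^3 + h^2 - 8*h - 12)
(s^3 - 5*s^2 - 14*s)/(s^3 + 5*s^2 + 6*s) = (s - 7)/(s + 3)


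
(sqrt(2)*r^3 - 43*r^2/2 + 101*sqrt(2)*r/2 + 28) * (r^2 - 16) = sqrt(2)*r^5 - 43*r^4/2 + 69*sqrt(2)*r^3/2 + 372*r^2 - 808*sqrt(2)*r - 448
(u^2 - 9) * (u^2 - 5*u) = u^4 - 5*u^3 - 9*u^2 + 45*u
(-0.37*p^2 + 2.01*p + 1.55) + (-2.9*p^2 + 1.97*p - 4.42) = -3.27*p^2 + 3.98*p - 2.87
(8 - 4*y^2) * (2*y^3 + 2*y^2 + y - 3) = -8*y^5 - 8*y^4 + 12*y^3 + 28*y^2 + 8*y - 24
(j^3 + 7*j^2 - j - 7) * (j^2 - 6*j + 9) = j^5 + j^4 - 34*j^3 + 62*j^2 + 33*j - 63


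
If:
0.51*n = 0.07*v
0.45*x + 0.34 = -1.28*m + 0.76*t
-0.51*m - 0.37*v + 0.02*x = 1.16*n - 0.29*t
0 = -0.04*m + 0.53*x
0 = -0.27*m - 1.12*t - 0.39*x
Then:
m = -0.22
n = 0.03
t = 0.06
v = 0.25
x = -0.02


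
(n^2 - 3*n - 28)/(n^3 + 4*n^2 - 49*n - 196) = 1/(n + 7)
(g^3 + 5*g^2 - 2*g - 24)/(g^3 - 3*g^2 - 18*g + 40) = (g + 3)/(g - 5)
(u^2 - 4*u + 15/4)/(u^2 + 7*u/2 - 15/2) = (u - 5/2)/(u + 5)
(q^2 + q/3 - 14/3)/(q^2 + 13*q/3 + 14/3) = (q - 2)/(q + 2)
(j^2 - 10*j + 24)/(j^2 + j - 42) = (j - 4)/(j + 7)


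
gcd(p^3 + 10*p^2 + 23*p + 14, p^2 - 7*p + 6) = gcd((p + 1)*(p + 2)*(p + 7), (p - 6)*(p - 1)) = 1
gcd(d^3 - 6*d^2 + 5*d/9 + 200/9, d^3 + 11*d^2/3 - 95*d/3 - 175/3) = d^2 - 10*d/3 - 25/3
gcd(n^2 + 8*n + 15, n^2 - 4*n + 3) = 1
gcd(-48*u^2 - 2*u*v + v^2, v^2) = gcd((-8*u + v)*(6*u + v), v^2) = 1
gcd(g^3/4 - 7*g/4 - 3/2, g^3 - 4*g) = g + 2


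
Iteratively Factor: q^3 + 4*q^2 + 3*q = (q + 1)*(q^2 + 3*q) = (q + 1)*(q + 3)*(q)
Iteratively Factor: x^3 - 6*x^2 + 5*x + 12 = (x - 3)*(x^2 - 3*x - 4) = (x - 4)*(x - 3)*(x + 1)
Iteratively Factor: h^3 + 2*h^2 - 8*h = (h + 4)*(h^2 - 2*h) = (h - 2)*(h + 4)*(h)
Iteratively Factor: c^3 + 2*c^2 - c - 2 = (c - 1)*(c^2 + 3*c + 2) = (c - 1)*(c + 2)*(c + 1)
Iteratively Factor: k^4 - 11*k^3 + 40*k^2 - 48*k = (k - 4)*(k^3 - 7*k^2 + 12*k) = (k - 4)*(k - 3)*(k^2 - 4*k) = k*(k - 4)*(k - 3)*(k - 4)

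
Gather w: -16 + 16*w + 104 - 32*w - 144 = -16*w - 56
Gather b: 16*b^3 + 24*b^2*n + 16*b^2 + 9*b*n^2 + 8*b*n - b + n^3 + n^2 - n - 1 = 16*b^3 + b^2*(24*n + 16) + b*(9*n^2 + 8*n - 1) + n^3 + n^2 - n - 1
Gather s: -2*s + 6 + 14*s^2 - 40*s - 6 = 14*s^2 - 42*s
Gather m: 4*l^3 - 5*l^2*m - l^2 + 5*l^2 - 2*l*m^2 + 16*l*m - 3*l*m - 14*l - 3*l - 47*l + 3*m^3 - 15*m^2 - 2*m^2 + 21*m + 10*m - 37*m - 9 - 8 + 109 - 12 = 4*l^3 + 4*l^2 - 64*l + 3*m^3 + m^2*(-2*l - 17) + m*(-5*l^2 + 13*l - 6) + 80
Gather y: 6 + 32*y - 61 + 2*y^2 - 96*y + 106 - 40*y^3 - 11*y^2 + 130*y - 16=-40*y^3 - 9*y^2 + 66*y + 35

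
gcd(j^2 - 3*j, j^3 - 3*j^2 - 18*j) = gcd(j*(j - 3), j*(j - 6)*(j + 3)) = j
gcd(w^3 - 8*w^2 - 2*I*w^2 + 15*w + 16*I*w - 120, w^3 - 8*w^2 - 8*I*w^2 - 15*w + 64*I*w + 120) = w^2 + w*(-8 - 5*I) + 40*I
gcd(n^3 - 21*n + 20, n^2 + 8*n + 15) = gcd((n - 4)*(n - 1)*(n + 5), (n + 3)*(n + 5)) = n + 5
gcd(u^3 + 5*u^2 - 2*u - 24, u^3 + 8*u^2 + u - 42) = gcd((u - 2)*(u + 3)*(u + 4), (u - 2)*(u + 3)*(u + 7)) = u^2 + u - 6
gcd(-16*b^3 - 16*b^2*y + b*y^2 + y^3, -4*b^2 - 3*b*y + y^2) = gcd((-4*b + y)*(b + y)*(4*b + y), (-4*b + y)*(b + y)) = -4*b^2 - 3*b*y + y^2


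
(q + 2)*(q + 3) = q^2 + 5*q + 6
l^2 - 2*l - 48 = (l - 8)*(l + 6)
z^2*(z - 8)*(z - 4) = z^4 - 12*z^3 + 32*z^2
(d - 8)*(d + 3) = d^2 - 5*d - 24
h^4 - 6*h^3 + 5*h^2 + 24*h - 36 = (h - 3)^2*(h - 2)*(h + 2)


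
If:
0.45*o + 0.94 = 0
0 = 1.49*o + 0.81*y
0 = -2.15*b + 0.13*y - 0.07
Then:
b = 0.20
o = -2.09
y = 3.84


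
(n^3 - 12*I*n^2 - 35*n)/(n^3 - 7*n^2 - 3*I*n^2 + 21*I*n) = (n^2 - 12*I*n - 35)/(n^2 - 7*n - 3*I*n + 21*I)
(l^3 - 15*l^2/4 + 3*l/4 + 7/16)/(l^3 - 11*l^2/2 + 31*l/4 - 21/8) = (4*l + 1)/(2*(2*l - 3))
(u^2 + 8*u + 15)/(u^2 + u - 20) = (u + 3)/(u - 4)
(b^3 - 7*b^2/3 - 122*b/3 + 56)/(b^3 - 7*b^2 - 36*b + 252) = (b - 4/3)/(b - 6)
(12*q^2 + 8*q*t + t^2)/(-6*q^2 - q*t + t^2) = (-6*q - t)/(3*q - t)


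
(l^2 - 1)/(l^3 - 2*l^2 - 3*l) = (l - 1)/(l*(l - 3))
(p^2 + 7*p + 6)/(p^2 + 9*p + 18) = (p + 1)/(p + 3)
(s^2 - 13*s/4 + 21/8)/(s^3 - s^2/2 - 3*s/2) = (s - 7/4)/(s*(s + 1))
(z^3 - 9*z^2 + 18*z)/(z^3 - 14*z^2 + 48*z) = (z - 3)/(z - 8)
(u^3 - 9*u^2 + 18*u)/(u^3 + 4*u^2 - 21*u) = (u - 6)/(u + 7)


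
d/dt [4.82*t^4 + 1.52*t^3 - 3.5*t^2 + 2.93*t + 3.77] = 19.28*t^3 + 4.56*t^2 - 7.0*t + 2.93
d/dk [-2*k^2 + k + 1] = 1 - 4*k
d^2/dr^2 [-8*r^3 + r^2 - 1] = 2 - 48*r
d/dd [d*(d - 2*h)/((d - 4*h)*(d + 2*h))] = 16*h^2*(-d + h)/(d^4 - 4*d^3*h - 12*d^2*h^2 + 32*d*h^3 + 64*h^4)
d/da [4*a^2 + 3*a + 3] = 8*a + 3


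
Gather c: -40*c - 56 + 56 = -40*c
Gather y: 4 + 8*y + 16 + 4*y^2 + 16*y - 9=4*y^2 + 24*y + 11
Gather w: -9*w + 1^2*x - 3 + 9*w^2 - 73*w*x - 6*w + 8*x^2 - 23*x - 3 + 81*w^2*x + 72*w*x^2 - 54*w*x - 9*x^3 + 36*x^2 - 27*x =w^2*(81*x + 9) + w*(72*x^2 - 127*x - 15) - 9*x^3 + 44*x^2 - 49*x - 6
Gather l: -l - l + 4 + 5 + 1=10 - 2*l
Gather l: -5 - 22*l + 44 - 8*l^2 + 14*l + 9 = -8*l^2 - 8*l + 48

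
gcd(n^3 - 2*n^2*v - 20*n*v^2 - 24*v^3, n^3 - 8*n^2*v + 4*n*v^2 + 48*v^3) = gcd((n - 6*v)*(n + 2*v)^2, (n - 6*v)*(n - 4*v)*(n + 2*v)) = -n^2 + 4*n*v + 12*v^2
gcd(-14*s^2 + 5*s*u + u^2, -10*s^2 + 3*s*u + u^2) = 2*s - u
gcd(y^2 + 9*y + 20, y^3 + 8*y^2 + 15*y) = y + 5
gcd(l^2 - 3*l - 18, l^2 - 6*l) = l - 6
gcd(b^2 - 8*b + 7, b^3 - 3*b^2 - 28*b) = b - 7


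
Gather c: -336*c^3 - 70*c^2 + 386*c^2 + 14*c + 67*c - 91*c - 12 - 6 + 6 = -336*c^3 + 316*c^2 - 10*c - 12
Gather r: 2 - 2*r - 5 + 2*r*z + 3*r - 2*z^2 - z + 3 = r*(2*z + 1) - 2*z^2 - z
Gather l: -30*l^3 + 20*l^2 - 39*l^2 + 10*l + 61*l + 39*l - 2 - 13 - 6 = -30*l^3 - 19*l^2 + 110*l - 21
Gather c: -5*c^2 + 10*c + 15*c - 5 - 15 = -5*c^2 + 25*c - 20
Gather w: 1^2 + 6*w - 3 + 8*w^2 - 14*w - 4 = 8*w^2 - 8*w - 6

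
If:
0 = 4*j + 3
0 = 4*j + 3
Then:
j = -3/4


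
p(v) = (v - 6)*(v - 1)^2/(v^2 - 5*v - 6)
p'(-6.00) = 0.84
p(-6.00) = -9.80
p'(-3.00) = 0.00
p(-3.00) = -8.00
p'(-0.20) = -5.25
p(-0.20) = 1.80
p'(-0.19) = -5.10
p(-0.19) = 1.75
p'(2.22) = 0.61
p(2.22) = 0.46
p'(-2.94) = -0.06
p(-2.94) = -8.00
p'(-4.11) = 0.59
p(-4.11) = -8.40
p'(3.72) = 0.82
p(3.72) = 1.57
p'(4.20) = 0.85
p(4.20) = 1.97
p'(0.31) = -1.33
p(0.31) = 0.36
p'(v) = (5 - 2*v)*(v - 6)*(v - 1)^2/(v^2 - 5*v - 6)^2 + (v - 6)*(2*v - 2)/(v^2 - 5*v - 6) + (v - 1)^2/(v^2 - 5*v - 6)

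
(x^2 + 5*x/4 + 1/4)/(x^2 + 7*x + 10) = (4*x^2 + 5*x + 1)/(4*(x^2 + 7*x + 10))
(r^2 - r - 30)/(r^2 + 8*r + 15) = (r - 6)/(r + 3)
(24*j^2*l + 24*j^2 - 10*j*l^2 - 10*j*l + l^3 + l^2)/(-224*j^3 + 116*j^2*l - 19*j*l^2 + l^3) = (-6*j*l - 6*j + l^2 + l)/(56*j^2 - 15*j*l + l^2)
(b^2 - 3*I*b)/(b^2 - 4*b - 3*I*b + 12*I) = b/(b - 4)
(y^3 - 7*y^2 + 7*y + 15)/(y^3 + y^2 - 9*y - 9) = (y - 5)/(y + 3)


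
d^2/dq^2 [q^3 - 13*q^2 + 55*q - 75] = 6*q - 26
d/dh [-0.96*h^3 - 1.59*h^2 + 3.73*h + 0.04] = -2.88*h^2 - 3.18*h + 3.73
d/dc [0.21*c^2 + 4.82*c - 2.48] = 0.42*c + 4.82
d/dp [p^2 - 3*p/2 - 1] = 2*p - 3/2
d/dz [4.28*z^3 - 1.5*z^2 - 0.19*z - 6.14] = 12.84*z^2 - 3.0*z - 0.19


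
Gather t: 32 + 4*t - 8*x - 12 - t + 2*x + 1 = 3*t - 6*x + 21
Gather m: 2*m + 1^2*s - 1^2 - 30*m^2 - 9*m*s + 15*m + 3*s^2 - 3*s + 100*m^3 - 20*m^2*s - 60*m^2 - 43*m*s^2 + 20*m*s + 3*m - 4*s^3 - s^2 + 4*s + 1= 100*m^3 + m^2*(-20*s - 90) + m*(-43*s^2 + 11*s + 20) - 4*s^3 + 2*s^2 + 2*s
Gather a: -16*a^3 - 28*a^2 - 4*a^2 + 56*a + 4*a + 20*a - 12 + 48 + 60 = -16*a^3 - 32*a^2 + 80*a + 96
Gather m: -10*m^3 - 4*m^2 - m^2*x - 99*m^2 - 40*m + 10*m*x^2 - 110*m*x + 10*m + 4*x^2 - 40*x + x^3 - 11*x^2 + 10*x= -10*m^3 + m^2*(-x - 103) + m*(10*x^2 - 110*x - 30) + x^3 - 7*x^2 - 30*x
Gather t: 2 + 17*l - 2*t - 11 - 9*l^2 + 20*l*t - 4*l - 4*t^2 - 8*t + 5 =-9*l^2 + 13*l - 4*t^2 + t*(20*l - 10) - 4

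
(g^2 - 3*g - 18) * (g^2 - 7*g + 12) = g^4 - 10*g^3 + 15*g^2 + 90*g - 216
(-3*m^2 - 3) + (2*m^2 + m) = -m^2 + m - 3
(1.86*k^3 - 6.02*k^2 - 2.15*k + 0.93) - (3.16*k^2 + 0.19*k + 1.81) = 1.86*k^3 - 9.18*k^2 - 2.34*k - 0.88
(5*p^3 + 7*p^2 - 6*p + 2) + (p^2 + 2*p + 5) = 5*p^3 + 8*p^2 - 4*p + 7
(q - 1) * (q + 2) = q^2 + q - 2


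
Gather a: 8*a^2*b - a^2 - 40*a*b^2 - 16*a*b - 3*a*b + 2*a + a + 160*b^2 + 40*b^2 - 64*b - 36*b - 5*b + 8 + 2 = a^2*(8*b - 1) + a*(-40*b^2 - 19*b + 3) + 200*b^2 - 105*b + 10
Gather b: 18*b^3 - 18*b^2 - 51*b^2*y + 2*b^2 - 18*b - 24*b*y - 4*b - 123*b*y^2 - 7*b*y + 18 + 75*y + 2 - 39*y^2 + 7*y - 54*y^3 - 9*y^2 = 18*b^3 + b^2*(-51*y - 16) + b*(-123*y^2 - 31*y - 22) - 54*y^3 - 48*y^2 + 82*y + 20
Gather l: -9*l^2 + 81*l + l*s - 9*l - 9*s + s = -9*l^2 + l*(s + 72) - 8*s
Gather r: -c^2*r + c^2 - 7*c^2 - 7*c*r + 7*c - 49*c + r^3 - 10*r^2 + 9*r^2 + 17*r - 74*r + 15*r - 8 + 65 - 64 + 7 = -6*c^2 - 42*c + r^3 - r^2 + r*(-c^2 - 7*c - 42)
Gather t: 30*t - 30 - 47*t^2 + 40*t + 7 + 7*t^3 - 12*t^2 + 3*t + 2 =7*t^3 - 59*t^2 + 73*t - 21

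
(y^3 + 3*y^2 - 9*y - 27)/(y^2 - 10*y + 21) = (y^2 + 6*y + 9)/(y - 7)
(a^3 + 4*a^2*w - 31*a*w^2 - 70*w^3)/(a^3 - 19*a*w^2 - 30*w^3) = (a + 7*w)/(a + 3*w)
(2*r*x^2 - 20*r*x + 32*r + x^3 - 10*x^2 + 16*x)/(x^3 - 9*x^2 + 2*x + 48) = (2*r*x - 4*r + x^2 - 2*x)/(x^2 - x - 6)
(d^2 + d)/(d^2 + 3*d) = (d + 1)/(d + 3)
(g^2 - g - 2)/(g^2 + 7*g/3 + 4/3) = 3*(g - 2)/(3*g + 4)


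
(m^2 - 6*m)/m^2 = (m - 6)/m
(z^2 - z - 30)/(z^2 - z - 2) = (-z^2 + z + 30)/(-z^2 + z + 2)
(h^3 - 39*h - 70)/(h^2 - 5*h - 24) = (-h^3 + 39*h + 70)/(-h^2 + 5*h + 24)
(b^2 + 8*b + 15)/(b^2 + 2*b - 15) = (b + 3)/(b - 3)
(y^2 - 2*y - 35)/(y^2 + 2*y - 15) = (y - 7)/(y - 3)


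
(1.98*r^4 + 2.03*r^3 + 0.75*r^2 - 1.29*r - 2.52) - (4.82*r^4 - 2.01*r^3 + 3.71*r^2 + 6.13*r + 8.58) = -2.84*r^4 + 4.04*r^3 - 2.96*r^2 - 7.42*r - 11.1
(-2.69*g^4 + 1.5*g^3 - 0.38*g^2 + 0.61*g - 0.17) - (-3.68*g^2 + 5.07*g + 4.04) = -2.69*g^4 + 1.5*g^3 + 3.3*g^2 - 4.46*g - 4.21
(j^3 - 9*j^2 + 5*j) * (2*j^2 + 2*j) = 2*j^5 - 16*j^4 - 8*j^3 + 10*j^2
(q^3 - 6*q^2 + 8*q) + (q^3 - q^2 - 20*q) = 2*q^3 - 7*q^2 - 12*q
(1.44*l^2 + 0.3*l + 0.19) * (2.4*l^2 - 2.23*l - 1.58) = 3.456*l^4 - 2.4912*l^3 - 2.4882*l^2 - 0.8977*l - 0.3002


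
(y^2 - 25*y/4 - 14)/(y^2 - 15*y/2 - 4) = (4*y + 7)/(2*(2*y + 1))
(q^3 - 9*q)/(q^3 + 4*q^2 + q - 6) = q*(q - 3)/(q^2 + q - 2)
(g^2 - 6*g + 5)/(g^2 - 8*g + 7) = (g - 5)/(g - 7)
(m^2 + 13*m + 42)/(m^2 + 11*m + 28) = (m + 6)/(m + 4)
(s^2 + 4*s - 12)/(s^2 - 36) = (s - 2)/(s - 6)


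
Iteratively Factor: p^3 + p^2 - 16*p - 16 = (p - 4)*(p^2 + 5*p + 4) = (p - 4)*(p + 1)*(p + 4)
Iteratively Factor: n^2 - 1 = (n + 1)*(n - 1)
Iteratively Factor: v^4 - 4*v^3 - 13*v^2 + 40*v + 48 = (v + 3)*(v^3 - 7*v^2 + 8*v + 16) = (v + 1)*(v + 3)*(v^2 - 8*v + 16) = (v - 4)*(v + 1)*(v + 3)*(v - 4)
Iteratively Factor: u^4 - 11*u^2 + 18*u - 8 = (u - 1)*(u^3 + u^2 - 10*u + 8) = (u - 1)*(u + 4)*(u^2 - 3*u + 2) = (u - 1)^2*(u + 4)*(u - 2)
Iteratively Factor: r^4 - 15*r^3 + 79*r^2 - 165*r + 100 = (r - 1)*(r^3 - 14*r^2 + 65*r - 100) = (r - 5)*(r - 1)*(r^2 - 9*r + 20) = (r - 5)^2*(r - 1)*(r - 4)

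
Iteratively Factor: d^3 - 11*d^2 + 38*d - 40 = (d - 4)*(d^2 - 7*d + 10) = (d - 4)*(d - 2)*(d - 5)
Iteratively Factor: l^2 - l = (l - 1)*(l)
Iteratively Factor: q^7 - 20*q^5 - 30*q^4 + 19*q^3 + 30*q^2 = (q + 3)*(q^6 - 3*q^5 - 11*q^4 + 3*q^3 + 10*q^2) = (q + 2)*(q + 3)*(q^5 - 5*q^4 - q^3 + 5*q^2) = q*(q + 2)*(q + 3)*(q^4 - 5*q^3 - q^2 + 5*q) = q^2*(q + 2)*(q + 3)*(q^3 - 5*q^2 - q + 5) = q^2*(q - 1)*(q + 2)*(q + 3)*(q^2 - 4*q - 5) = q^2*(q - 5)*(q - 1)*(q + 2)*(q + 3)*(q + 1)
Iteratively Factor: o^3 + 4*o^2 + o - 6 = (o + 2)*(o^2 + 2*o - 3) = (o - 1)*(o + 2)*(o + 3)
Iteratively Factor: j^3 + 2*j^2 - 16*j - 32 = (j - 4)*(j^2 + 6*j + 8) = (j - 4)*(j + 4)*(j + 2)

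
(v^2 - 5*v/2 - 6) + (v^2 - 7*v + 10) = 2*v^2 - 19*v/2 + 4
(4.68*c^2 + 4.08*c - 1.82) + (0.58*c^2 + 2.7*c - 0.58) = 5.26*c^2 + 6.78*c - 2.4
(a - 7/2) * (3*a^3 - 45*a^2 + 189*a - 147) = 3*a^4 - 111*a^3/2 + 693*a^2/2 - 1617*a/2 + 1029/2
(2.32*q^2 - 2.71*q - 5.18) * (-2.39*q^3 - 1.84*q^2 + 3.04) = -5.5448*q^5 + 2.2081*q^4 + 17.3666*q^3 + 16.584*q^2 - 8.2384*q - 15.7472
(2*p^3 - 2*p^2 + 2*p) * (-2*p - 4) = -4*p^4 - 4*p^3 + 4*p^2 - 8*p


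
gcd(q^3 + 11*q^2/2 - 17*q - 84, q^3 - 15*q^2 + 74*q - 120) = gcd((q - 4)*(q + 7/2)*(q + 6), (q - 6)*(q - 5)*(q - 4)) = q - 4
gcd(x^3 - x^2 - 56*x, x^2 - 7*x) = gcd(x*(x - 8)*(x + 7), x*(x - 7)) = x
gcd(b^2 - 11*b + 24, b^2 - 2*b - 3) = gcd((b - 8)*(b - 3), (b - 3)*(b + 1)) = b - 3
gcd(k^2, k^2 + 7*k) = k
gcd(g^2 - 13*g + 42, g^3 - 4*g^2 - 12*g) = g - 6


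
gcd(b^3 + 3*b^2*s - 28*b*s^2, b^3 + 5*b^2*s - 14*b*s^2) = b^2 + 7*b*s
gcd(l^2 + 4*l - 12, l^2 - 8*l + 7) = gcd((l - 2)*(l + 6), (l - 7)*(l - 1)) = 1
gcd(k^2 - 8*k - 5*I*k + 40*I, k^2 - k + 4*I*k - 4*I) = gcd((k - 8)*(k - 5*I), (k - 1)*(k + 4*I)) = 1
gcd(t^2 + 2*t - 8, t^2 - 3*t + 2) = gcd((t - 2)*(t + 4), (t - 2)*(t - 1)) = t - 2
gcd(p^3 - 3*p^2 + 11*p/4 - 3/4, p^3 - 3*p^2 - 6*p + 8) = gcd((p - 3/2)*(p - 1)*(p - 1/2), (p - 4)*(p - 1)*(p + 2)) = p - 1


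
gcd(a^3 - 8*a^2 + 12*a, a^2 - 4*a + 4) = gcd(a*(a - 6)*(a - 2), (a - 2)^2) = a - 2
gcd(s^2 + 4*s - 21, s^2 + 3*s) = 1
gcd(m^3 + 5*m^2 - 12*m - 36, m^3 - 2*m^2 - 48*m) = m + 6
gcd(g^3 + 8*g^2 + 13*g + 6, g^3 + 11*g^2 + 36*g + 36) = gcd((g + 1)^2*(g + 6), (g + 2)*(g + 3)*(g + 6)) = g + 6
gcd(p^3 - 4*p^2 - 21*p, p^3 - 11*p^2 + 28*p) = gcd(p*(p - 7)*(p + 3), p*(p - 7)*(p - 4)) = p^2 - 7*p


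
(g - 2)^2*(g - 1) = g^3 - 5*g^2 + 8*g - 4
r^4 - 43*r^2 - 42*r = r*(r - 7)*(r + 1)*(r + 6)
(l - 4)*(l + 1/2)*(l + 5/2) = l^3 - l^2 - 43*l/4 - 5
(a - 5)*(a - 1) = a^2 - 6*a + 5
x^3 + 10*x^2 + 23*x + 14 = (x + 1)*(x + 2)*(x + 7)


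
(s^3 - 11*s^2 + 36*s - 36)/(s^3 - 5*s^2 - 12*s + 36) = (s - 3)/(s + 3)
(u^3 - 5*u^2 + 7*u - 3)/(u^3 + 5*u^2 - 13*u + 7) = (u - 3)/(u + 7)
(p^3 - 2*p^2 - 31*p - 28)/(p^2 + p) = p - 3 - 28/p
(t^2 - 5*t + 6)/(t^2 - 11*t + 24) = (t - 2)/(t - 8)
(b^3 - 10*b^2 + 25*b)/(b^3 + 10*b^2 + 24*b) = (b^2 - 10*b + 25)/(b^2 + 10*b + 24)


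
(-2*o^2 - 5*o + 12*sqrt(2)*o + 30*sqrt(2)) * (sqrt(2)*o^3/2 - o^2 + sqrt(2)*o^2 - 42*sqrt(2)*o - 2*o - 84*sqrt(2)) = -sqrt(2)*o^5 - 9*sqrt(2)*o^4/2 + 14*o^4 + 63*o^3 + 67*sqrt(2)*o^3 - 938*o^2 + 324*sqrt(2)*o^2 - 4536*o + 360*sqrt(2)*o - 5040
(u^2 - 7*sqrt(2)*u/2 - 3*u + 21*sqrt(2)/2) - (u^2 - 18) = -7*sqrt(2)*u/2 - 3*u + 21*sqrt(2)/2 + 18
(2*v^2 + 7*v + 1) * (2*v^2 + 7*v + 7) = 4*v^4 + 28*v^3 + 65*v^2 + 56*v + 7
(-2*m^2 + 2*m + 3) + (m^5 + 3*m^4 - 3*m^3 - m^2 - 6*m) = m^5 + 3*m^4 - 3*m^3 - 3*m^2 - 4*m + 3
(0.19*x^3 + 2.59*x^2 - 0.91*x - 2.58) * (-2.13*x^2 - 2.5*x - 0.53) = -0.4047*x^5 - 5.9917*x^4 - 4.6374*x^3 + 6.3977*x^2 + 6.9323*x + 1.3674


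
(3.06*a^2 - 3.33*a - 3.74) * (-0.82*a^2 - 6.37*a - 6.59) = -2.5092*a^4 - 16.7616*a^3 + 4.1135*a^2 + 45.7685*a + 24.6466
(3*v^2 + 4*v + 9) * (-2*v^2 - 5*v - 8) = -6*v^4 - 23*v^3 - 62*v^2 - 77*v - 72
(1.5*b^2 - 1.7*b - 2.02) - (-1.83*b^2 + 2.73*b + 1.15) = 3.33*b^2 - 4.43*b - 3.17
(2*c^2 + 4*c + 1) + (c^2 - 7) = 3*c^2 + 4*c - 6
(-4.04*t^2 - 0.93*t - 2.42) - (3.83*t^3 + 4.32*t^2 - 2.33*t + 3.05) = -3.83*t^3 - 8.36*t^2 + 1.4*t - 5.47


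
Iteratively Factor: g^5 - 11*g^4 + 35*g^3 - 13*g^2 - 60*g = (g - 4)*(g^4 - 7*g^3 + 7*g^2 + 15*g) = (g - 4)*(g - 3)*(g^3 - 4*g^2 - 5*g) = g*(g - 4)*(g - 3)*(g^2 - 4*g - 5) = g*(g - 5)*(g - 4)*(g - 3)*(g + 1)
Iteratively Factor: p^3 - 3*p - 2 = (p - 2)*(p^2 + 2*p + 1) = (p - 2)*(p + 1)*(p + 1)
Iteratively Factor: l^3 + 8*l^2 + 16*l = (l)*(l^2 + 8*l + 16) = l*(l + 4)*(l + 4)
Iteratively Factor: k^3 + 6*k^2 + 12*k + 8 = (k + 2)*(k^2 + 4*k + 4) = (k + 2)^2*(k + 2)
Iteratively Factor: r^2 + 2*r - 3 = (r - 1)*(r + 3)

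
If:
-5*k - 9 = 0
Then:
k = -9/5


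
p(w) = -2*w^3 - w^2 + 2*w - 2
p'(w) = -6*w^2 - 2*w + 2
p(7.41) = -855.83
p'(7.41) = -342.27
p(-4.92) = 202.14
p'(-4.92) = -133.40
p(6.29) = -526.70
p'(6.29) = -247.96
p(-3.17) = 45.32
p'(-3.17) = -51.95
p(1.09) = -3.60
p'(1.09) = -7.31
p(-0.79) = -3.22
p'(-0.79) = -0.16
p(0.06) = -1.88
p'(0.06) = 1.86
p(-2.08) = 7.51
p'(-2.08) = -19.80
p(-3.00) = 37.00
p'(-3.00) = -46.00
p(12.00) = -3578.00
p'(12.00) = -886.00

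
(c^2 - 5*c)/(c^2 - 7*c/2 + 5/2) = 2*c*(c - 5)/(2*c^2 - 7*c + 5)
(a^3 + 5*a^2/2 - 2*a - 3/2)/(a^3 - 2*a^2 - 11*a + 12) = (a + 1/2)/(a - 4)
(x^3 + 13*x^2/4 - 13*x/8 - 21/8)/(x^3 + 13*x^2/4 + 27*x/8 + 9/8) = (2*x^2 + 5*x - 7)/(2*x^2 + 5*x + 3)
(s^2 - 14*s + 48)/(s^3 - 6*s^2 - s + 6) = (s - 8)/(s^2 - 1)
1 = 1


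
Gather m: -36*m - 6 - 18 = -36*m - 24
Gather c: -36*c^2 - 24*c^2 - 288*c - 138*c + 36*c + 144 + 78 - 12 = -60*c^2 - 390*c + 210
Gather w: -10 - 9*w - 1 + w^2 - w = w^2 - 10*w - 11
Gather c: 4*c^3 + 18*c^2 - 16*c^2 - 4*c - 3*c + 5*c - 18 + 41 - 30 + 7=4*c^3 + 2*c^2 - 2*c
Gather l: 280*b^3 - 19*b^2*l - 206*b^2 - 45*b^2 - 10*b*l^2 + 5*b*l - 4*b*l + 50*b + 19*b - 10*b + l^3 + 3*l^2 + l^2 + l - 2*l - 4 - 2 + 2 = 280*b^3 - 251*b^2 + 59*b + l^3 + l^2*(4 - 10*b) + l*(-19*b^2 + b - 1) - 4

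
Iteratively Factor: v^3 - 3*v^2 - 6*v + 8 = (v - 4)*(v^2 + v - 2) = (v - 4)*(v - 1)*(v + 2)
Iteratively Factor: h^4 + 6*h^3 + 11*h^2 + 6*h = (h)*(h^3 + 6*h^2 + 11*h + 6) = h*(h + 2)*(h^2 + 4*h + 3) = h*(h + 2)*(h + 3)*(h + 1)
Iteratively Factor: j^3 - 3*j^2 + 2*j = (j - 1)*(j^2 - 2*j) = (j - 2)*(j - 1)*(j)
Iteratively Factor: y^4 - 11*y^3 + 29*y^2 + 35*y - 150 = (y - 3)*(y^3 - 8*y^2 + 5*y + 50) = (y - 5)*(y - 3)*(y^2 - 3*y - 10) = (y - 5)*(y - 3)*(y + 2)*(y - 5)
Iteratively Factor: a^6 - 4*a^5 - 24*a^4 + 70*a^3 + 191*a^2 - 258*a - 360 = (a + 1)*(a^5 - 5*a^4 - 19*a^3 + 89*a^2 + 102*a - 360) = (a - 2)*(a + 1)*(a^4 - 3*a^3 - 25*a^2 + 39*a + 180) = (a - 2)*(a + 1)*(a + 3)*(a^3 - 6*a^2 - 7*a + 60) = (a - 4)*(a - 2)*(a + 1)*(a + 3)*(a^2 - 2*a - 15) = (a - 4)*(a - 2)*(a + 1)*(a + 3)^2*(a - 5)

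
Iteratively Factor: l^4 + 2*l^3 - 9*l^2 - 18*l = (l + 2)*(l^3 - 9*l) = l*(l + 2)*(l^2 - 9) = l*(l + 2)*(l + 3)*(l - 3)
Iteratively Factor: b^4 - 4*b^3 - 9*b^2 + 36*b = (b - 3)*(b^3 - b^2 - 12*b) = (b - 3)*(b + 3)*(b^2 - 4*b) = b*(b - 3)*(b + 3)*(b - 4)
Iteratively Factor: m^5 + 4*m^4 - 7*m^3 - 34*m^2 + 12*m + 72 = (m + 2)*(m^4 + 2*m^3 - 11*m^2 - 12*m + 36) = (m + 2)*(m + 3)*(m^3 - m^2 - 8*m + 12) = (m - 2)*(m + 2)*(m + 3)*(m^2 + m - 6) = (m - 2)*(m + 2)*(m + 3)^2*(m - 2)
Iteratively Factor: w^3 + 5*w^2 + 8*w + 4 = (w + 2)*(w^2 + 3*w + 2) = (w + 1)*(w + 2)*(w + 2)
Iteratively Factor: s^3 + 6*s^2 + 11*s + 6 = (s + 1)*(s^2 + 5*s + 6) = (s + 1)*(s + 2)*(s + 3)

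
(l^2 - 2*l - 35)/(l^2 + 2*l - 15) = (l - 7)/(l - 3)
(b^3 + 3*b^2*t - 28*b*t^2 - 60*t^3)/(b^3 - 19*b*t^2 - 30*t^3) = (b + 6*t)/(b + 3*t)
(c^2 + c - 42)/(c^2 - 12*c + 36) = (c + 7)/(c - 6)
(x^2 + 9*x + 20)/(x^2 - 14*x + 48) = (x^2 + 9*x + 20)/(x^2 - 14*x + 48)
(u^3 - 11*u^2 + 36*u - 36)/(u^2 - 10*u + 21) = (u^2 - 8*u + 12)/(u - 7)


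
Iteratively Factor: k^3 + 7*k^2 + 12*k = (k)*(k^2 + 7*k + 12) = k*(k + 4)*(k + 3)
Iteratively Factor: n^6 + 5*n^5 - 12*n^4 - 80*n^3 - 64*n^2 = (n + 4)*(n^5 + n^4 - 16*n^3 - 16*n^2) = (n - 4)*(n + 4)*(n^4 + 5*n^3 + 4*n^2) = (n - 4)*(n + 4)^2*(n^3 + n^2) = n*(n - 4)*(n + 4)^2*(n^2 + n) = n^2*(n - 4)*(n + 4)^2*(n + 1)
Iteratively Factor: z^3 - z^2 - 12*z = (z)*(z^2 - z - 12) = z*(z + 3)*(z - 4)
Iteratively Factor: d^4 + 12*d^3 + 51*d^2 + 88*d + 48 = (d + 3)*(d^3 + 9*d^2 + 24*d + 16) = (d + 3)*(d + 4)*(d^2 + 5*d + 4) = (d + 3)*(d + 4)^2*(d + 1)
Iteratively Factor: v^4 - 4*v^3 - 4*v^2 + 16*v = (v - 2)*(v^3 - 2*v^2 - 8*v) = (v - 4)*(v - 2)*(v^2 + 2*v) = v*(v - 4)*(v - 2)*(v + 2)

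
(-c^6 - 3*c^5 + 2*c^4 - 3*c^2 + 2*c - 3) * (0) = 0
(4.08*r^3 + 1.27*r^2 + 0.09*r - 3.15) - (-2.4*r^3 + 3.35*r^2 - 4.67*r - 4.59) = 6.48*r^3 - 2.08*r^2 + 4.76*r + 1.44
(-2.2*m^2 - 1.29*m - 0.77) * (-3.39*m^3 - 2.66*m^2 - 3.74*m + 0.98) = 7.458*m^5 + 10.2251*m^4 + 14.2697*m^3 + 4.7168*m^2 + 1.6156*m - 0.7546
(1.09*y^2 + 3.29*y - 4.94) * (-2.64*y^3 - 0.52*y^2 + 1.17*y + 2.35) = -2.8776*y^5 - 9.2524*y^4 + 12.6061*y^3 + 8.9796*y^2 + 1.9517*y - 11.609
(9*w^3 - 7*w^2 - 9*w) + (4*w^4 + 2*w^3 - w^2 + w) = 4*w^4 + 11*w^3 - 8*w^2 - 8*w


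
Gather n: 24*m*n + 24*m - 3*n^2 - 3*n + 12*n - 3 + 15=24*m - 3*n^2 + n*(24*m + 9) + 12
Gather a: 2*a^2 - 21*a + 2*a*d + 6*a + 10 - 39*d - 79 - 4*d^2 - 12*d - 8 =2*a^2 + a*(2*d - 15) - 4*d^2 - 51*d - 77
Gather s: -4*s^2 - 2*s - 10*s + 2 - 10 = -4*s^2 - 12*s - 8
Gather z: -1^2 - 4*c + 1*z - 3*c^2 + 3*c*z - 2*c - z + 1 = -3*c^2 + 3*c*z - 6*c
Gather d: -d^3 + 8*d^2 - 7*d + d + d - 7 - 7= -d^3 + 8*d^2 - 5*d - 14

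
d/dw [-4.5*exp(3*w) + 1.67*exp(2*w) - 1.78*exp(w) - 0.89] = (-13.5*exp(2*w) + 3.34*exp(w) - 1.78)*exp(w)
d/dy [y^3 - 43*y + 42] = 3*y^2 - 43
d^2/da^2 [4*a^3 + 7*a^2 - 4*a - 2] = 24*a + 14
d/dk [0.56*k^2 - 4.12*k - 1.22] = 1.12*k - 4.12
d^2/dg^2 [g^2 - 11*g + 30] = 2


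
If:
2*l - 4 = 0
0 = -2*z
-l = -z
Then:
No Solution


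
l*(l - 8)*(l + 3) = l^3 - 5*l^2 - 24*l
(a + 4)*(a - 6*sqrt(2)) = a^2 - 6*sqrt(2)*a + 4*a - 24*sqrt(2)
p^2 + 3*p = p*(p + 3)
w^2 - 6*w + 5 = (w - 5)*(w - 1)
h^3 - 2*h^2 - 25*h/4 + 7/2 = (h - 7/2)*(h - 1/2)*(h + 2)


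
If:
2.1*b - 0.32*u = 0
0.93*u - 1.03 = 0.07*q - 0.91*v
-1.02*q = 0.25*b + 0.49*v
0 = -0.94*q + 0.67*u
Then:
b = -0.29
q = -1.36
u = -1.90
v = 2.97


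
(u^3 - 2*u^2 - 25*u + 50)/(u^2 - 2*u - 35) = (u^2 - 7*u + 10)/(u - 7)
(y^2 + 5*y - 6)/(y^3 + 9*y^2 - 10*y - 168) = (y - 1)/(y^2 + 3*y - 28)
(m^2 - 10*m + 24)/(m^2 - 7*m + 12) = (m - 6)/(m - 3)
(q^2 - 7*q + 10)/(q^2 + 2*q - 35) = (q - 2)/(q + 7)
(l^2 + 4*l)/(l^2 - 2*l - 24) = l/(l - 6)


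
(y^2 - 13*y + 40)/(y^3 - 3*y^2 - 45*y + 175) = (y - 8)/(y^2 + 2*y - 35)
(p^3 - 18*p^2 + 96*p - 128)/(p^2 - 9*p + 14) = (p^2 - 16*p + 64)/(p - 7)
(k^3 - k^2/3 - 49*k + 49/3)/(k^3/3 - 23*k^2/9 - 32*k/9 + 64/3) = 3*(3*k^3 - k^2 - 147*k + 49)/(3*k^3 - 23*k^2 - 32*k + 192)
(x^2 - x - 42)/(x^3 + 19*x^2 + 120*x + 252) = (x - 7)/(x^2 + 13*x + 42)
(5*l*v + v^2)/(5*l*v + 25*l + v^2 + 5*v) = v/(v + 5)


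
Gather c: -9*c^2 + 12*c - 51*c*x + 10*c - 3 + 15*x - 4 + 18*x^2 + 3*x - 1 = -9*c^2 + c*(22 - 51*x) + 18*x^2 + 18*x - 8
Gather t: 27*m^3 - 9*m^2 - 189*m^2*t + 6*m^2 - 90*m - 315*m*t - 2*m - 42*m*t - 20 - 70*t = 27*m^3 - 3*m^2 - 92*m + t*(-189*m^2 - 357*m - 70) - 20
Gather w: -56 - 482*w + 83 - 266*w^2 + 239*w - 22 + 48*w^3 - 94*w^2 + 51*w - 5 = 48*w^3 - 360*w^2 - 192*w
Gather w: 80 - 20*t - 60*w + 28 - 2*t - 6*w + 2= -22*t - 66*w + 110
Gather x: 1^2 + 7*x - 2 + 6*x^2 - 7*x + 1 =6*x^2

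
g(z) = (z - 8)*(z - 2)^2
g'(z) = (z - 8)*(2*z - 4) + (z - 2)^2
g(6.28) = -31.51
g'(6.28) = 3.60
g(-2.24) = -184.09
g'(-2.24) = 104.81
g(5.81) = -31.79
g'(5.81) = -2.17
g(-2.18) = -177.87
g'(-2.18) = 102.58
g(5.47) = -30.46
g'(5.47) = -5.52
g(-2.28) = -188.31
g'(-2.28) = 106.32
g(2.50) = -1.38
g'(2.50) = -5.25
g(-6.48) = -1041.26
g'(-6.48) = 317.49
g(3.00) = -5.00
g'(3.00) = -9.00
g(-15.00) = -6647.00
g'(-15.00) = 1071.00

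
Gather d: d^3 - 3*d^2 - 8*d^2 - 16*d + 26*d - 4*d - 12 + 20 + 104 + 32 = d^3 - 11*d^2 + 6*d + 144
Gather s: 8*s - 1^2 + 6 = 8*s + 5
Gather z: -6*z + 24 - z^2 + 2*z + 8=-z^2 - 4*z + 32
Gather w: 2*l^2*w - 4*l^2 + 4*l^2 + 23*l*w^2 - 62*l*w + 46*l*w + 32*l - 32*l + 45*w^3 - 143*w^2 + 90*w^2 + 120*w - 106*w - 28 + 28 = 45*w^3 + w^2*(23*l - 53) + w*(2*l^2 - 16*l + 14)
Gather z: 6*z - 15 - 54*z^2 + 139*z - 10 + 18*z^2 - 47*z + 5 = -36*z^2 + 98*z - 20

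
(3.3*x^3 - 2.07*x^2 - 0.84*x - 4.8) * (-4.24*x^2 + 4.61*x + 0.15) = -13.992*x^5 + 23.9898*x^4 - 5.4861*x^3 + 16.1691*x^2 - 22.254*x - 0.72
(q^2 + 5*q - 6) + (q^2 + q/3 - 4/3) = 2*q^2 + 16*q/3 - 22/3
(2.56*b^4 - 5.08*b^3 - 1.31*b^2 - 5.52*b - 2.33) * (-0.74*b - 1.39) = -1.8944*b^5 + 0.2008*b^4 + 8.0306*b^3 + 5.9057*b^2 + 9.397*b + 3.2387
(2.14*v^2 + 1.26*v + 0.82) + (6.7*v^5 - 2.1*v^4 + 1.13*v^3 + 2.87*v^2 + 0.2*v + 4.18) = 6.7*v^5 - 2.1*v^4 + 1.13*v^3 + 5.01*v^2 + 1.46*v + 5.0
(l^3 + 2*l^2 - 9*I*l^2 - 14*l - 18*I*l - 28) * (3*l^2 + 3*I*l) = 3*l^5 + 6*l^4 - 24*I*l^4 - 15*l^3 - 48*I*l^3 - 30*l^2 - 42*I*l^2 - 84*I*l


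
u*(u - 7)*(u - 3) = u^3 - 10*u^2 + 21*u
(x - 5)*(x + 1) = x^2 - 4*x - 5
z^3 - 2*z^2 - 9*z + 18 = (z - 3)*(z - 2)*(z + 3)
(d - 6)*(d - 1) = d^2 - 7*d + 6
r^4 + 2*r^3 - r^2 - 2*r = r*(r - 1)*(r + 1)*(r + 2)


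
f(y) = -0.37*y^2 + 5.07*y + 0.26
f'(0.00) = 5.07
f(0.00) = 0.26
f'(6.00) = 0.63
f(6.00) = 17.36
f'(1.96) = 3.62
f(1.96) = 8.78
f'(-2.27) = 6.75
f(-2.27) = -13.16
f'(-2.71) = 7.08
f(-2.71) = -16.20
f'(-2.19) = 6.69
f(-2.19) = -12.62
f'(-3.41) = 7.59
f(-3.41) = -21.33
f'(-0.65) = 5.55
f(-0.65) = -3.19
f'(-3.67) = 7.79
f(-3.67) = -23.33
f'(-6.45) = 9.84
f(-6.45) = -47.83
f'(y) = 5.07 - 0.74*y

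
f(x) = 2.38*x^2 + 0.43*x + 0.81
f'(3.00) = 14.71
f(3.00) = 23.52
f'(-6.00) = -28.13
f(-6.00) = 83.91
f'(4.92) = 23.85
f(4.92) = 60.54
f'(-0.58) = -2.33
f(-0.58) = 1.36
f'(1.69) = 8.47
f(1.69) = 8.33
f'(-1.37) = -6.09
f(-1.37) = 4.69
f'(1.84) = 9.19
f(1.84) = 9.66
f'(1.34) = 6.81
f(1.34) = 5.66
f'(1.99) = 9.90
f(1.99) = 11.09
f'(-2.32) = -10.61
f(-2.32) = 12.62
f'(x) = 4.76*x + 0.43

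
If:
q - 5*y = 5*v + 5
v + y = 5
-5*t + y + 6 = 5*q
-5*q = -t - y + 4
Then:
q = 30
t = 5/3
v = -442/3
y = 457/3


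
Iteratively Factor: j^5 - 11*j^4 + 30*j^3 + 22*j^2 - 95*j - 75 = (j + 1)*(j^4 - 12*j^3 + 42*j^2 - 20*j - 75) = (j + 1)^2*(j^3 - 13*j^2 + 55*j - 75) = (j - 3)*(j + 1)^2*(j^2 - 10*j + 25) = (j - 5)*(j - 3)*(j + 1)^2*(j - 5)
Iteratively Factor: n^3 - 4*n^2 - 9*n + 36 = (n - 3)*(n^2 - n - 12) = (n - 3)*(n + 3)*(n - 4)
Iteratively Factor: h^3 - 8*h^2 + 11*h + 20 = (h + 1)*(h^2 - 9*h + 20) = (h - 5)*(h + 1)*(h - 4)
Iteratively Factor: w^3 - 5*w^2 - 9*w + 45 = (w - 3)*(w^2 - 2*w - 15) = (w - 3)*(w + 3)*(w - 5)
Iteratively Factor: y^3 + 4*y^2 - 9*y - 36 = (y - 3)*(y^2 + 7*y + 12) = (y - 3)*(y + 4)*(y + 3)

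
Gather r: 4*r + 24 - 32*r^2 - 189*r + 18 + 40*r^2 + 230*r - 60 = 8*r^2 + 45*r - 18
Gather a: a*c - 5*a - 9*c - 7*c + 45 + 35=a*(c - 5) - 16*c + 80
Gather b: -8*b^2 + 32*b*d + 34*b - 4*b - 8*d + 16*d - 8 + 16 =-8*b^2 + b*(32*d + 30) + 8*d + 8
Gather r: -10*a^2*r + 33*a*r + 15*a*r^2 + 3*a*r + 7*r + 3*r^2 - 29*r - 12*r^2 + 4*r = r^2*(15*a - 9) + r*(-10*a^2 + 36*a - 18)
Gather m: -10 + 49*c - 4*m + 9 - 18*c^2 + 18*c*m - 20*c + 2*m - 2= -18*c^2 + 29*c + m*(18*c - 2) - 3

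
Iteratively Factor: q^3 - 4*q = (q)*(q^2 - 4) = q*(q + 2)*(q - 2)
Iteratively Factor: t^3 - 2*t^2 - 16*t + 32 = (t - 2)*(t^2 - 16) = (t - 4)*(t - 2)*(t + 4)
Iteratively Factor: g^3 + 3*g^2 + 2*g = (g)*(g^2 + 3*g + 2) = g*(g + 2)*(g + 1)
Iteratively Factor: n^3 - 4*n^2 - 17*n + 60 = (n - 3)*(n^2 - n - 20) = (n - 3)*(n + 4)*(n - 5)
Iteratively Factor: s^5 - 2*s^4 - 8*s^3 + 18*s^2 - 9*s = (s + 3)*(s^4 - 5*s^3 + 7*s^2 - 3*s) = (s - 1)*(s + 3)*(s^3 - 4*s^2 + 3*s) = (s - 3)*(s - 1)*(s + 3)*(s^2 - s) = s*(s - 3)*(s - 1)*(s + 3)*(s - 1)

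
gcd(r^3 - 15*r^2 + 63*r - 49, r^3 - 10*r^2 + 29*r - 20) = r - 1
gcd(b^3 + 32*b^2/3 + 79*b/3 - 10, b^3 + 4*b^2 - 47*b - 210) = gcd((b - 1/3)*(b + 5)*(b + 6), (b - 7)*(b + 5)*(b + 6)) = b^2 + 11*b + 30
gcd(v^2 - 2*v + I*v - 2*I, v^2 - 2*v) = v - 2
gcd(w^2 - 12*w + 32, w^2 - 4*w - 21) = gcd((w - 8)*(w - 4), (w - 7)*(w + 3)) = 1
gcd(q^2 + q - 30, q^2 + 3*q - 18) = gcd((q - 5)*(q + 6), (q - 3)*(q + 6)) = q + 6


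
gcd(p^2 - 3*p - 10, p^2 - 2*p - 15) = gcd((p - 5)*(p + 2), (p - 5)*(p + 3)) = p - 5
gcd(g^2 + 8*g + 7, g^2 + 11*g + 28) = g + 7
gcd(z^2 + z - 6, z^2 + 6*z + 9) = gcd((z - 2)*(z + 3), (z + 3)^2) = z + 3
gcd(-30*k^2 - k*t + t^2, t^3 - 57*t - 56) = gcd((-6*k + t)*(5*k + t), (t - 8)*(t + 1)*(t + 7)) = 1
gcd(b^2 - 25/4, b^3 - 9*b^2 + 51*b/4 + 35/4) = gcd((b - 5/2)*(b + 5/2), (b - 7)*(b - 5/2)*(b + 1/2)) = b - 5/2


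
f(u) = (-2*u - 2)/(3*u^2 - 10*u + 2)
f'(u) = (10 - 6*u)*(-2*u - 2)/(3*u^2 - 10*u + 2)^2 - 2/(3*u^2 - 10*u + 2)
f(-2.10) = 0.06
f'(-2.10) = -0.02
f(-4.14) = 0.07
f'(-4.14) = 0.00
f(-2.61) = 0.07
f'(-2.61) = -0.01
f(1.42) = 0.79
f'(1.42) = 0.14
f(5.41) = -0.36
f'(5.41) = 0.17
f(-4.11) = 0.07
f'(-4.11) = 0.00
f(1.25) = 0.77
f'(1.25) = 0.01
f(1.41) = 0.79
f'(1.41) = 0.13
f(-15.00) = 0.03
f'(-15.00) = 0.00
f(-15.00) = 0.03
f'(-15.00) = 0.00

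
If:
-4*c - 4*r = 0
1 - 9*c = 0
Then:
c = 1/9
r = -1/9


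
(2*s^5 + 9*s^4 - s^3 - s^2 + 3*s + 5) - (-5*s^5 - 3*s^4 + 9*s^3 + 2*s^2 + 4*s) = 7*s^5 + 12*s^4 - 10*s^3 - 3*s^2 - s + 5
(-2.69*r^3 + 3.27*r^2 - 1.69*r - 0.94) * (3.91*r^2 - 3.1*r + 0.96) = -10.5179*r^5 + 21.1247*r^4 - 19.3273*r^3 + 4.7028*r^2 + 1.2916*r - 0.9024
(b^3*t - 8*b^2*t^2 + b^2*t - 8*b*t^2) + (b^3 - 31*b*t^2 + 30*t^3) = b^3*t + b^3 - 8*b^2*t^2 + b^2*t - 39*b*t^2 + 30*t^3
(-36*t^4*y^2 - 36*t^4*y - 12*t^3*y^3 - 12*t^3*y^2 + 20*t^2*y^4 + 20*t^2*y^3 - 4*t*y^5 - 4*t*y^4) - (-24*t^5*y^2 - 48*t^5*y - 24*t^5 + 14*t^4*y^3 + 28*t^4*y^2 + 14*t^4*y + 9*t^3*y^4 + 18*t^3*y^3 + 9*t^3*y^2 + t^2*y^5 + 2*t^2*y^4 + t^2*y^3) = 24*t^5*y^2 + 48*t^5*y + 24*t^5 - 14*t^4*y^3 - 64*t^4*y^2 - 50*t^4*y - 9*t^3*y^4 - 30*t^3*y^3 - 21*t^3*y^2 - t^2*y^5 + 18*t^2*y^4 + 19*t^2*y^3 - 4*t*y^5 - 4*t*y^4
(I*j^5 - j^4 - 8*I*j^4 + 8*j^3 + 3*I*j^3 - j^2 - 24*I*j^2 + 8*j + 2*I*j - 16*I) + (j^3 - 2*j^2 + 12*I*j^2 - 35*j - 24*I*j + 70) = I*j^5 - j^4 - 8*I*j^4 + 9*j^3 + 3*I*j^3 - 3*j^2 - 12*I*j^2 - 27*j - 22*I*j + 70 - 16*I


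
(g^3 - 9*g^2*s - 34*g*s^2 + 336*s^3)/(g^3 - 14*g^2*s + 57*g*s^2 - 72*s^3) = (g^2 - g*s - 42*s^2)/(g^2 - 6*g*s + 9*s^2)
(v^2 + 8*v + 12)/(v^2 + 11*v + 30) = (v + 2)/(v + 5)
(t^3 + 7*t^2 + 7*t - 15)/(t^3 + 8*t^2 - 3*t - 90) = (t^2 + 2*t - 3)/(t^2 + 3*t - 18)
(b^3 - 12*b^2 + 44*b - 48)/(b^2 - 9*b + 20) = (b^2 - 8*b + 12)/(b - 5)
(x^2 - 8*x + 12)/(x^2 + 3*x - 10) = (x - 6)/(x + 5)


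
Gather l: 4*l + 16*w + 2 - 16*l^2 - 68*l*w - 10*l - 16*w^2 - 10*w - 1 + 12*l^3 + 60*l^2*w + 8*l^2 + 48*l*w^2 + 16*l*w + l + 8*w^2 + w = 12*l^3 + l^2*(60*w - 8) + l*(48*w^2 - 52*w - 5) - 8*w^2 + 7*w + 1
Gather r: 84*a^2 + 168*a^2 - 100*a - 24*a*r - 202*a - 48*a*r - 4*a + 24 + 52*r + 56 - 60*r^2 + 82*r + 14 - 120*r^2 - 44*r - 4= 252*a^2 - 306*a - 180*r^2 + r*(90 - 72*a) + 90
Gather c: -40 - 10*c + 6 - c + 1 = -11*c - 33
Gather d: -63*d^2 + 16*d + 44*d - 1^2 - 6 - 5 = -63*d^2 + 60*d - 12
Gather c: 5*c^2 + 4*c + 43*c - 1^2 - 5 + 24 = 5*c^2 + 47*c + 18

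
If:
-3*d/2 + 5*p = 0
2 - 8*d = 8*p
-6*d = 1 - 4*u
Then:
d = 5/26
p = 3/52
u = 7/13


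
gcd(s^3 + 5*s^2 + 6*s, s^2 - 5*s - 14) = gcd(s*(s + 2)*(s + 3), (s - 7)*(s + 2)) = s + 2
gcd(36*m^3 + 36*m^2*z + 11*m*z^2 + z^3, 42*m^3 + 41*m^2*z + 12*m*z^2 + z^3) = 6*m^2 + 5*m*z + z^2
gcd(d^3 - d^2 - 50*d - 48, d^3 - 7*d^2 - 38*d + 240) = d^2 - 2*d - 48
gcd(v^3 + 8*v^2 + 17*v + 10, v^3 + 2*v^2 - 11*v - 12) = v + 1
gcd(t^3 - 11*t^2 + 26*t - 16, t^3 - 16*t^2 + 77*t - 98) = t - 2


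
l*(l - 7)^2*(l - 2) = l^4 - 16*l^3 + 77*l^2 - 98*l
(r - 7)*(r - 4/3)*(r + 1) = r^3 - 22*r^2/3 + r + 28/3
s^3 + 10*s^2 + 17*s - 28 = (s - 1)*(s + 4)*(s + 7)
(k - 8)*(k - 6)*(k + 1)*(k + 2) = k^4 - 11*k^3 + 8*k^2 + 116*k + 96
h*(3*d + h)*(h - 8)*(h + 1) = 3*d*h^3 - 21*d*h^2 - 24*d*h + h^4 - 7*h^3 - 8*h^2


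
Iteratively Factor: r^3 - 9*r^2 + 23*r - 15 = (r - 1)*(r^2 - 8*r + 15) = (r - 5)*(r - 1)*(r - 3)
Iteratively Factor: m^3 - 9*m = (m)*(m^2 - 9) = m*(m + 3)*(m - 3)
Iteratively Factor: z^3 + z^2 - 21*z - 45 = (z - 5)*(z^2 + 6*z + 9) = (z - 5)*(z + 3)*(z + 3)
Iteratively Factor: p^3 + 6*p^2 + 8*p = (p + 4)*(p^2 + 2*p) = (p + 2)*(p + 4)*(p)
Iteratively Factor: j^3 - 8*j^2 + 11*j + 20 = (j + 1)*(j^2 - 9*j + 20) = (j - 4)*(j + 1)*(j - 5)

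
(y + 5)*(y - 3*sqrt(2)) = y^2 - 3*sqrt(2)*y + 5*y - 15*sqrt(2)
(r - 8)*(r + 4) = r^2 - 4*r - 32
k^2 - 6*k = k*(k - 6)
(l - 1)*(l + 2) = l^2 + l - 2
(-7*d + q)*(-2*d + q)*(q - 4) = 14*d^2*q - 56*d^2 - 9*d*q^2 + 36*d*q + q^3 - 4*q^2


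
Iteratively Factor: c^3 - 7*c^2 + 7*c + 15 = (c - 5)*(c^2 - 2*c - 3) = (c - 5)*(c - 3)*(c + 1)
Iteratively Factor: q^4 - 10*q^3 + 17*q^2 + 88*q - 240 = (q - 4)*(q^3 - 6*q^2 - 7*q + 60) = (q - 4)*(q + 3)*(q^2 - 9*q + 20) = (q - 4)^2*(q + 3)*(q - 5)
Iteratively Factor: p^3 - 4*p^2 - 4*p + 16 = (p - 4)*(p^2 - 4) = (p - 4)*(p + 2)*(p - 2)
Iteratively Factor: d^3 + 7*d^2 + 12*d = (d)*(d^2 + 7*d + 12) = d*(d + 4)*(d + 3)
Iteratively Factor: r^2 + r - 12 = (r - 3)*(r + 4)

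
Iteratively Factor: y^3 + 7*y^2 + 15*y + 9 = (y + 3)*(y^2 + 4*y + 3) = (y + 3)^2*(y + 1)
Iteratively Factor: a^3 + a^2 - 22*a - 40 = (a + 4)*(a^2 - 3*a - 10) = (a + 2)*(a + 4)*(a - 5)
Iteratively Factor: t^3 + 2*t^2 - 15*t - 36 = (t + 3)*(t^2 - t - 12) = (t - 4)*(t + 3)*(t + 3)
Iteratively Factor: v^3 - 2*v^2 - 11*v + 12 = (v - 4)*(v^2 + 2*v - 3) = (v - 4)*(v + 3)*(v - 1)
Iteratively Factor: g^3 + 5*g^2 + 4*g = (g)*(g^2 + 5*g + 4) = g*(g + 4)*(g + 1)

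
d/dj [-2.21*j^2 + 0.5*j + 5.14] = 0.5 - 4.42*j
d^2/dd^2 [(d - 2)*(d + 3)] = 2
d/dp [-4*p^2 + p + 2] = 1 - 8*p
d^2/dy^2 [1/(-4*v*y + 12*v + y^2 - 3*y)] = 2*(-4*v*y + 12*v + y^2 - 3*y - (4*v - 2*y + 3)^2)/(4*v*y - 12*v - y^2 + 3*y)^3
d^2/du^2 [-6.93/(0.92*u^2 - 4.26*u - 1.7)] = (-11.731104*u^2 + 54.320112*u + 6.93*(1.84*u - 4.26)*(3.68*u - 8.52) + 21.67704)/(-0.92*u^2 + 4.26*u + 1.7)^3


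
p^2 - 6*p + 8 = (p - 4)*(p - 2)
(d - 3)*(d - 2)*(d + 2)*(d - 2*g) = d^4 - 2*d^3*g - 3*d^3 + 6*d^2*g - 4*d^2 + 8*d*g + 12*d - 24*g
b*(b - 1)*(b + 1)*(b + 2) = b^4 + 2*b^3 - b^2 - 2*b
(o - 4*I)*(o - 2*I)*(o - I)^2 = o^4 - 8*I*o^3 - 21*o^2 + 22*I*o + 8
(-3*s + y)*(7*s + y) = -21*s^2 + 4*s*y + y^2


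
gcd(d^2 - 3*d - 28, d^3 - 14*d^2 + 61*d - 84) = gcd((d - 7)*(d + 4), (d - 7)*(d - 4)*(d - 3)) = d - 7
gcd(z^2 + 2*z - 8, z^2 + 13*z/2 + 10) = z + 4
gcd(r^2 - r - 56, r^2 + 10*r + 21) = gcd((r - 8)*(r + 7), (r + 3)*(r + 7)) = r + 7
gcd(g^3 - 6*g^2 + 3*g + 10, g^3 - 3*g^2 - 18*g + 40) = g^2 - 7*g + 10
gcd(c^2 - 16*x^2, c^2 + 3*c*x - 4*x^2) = c + 4*x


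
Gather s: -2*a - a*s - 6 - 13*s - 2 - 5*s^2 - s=-2*a - 5*s^2 + s*(-a - 14) - 8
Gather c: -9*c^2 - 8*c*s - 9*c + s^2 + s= -9*c^2 + c*(-8*s - 9) + s^2 + s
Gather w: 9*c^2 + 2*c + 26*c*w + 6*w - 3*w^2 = 9*c^2 + 2*c - 3*w^2 + w*(26*c + 6)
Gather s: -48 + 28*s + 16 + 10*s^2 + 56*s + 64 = 10*s^2 + 84*s + 32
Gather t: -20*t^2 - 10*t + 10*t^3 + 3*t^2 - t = 10*t^3 - 17*t^2 - 11*t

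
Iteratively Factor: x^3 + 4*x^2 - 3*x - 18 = (x + 3)*(x^2 + x - 6) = (x - 2)*(x + 3)*(x + 3)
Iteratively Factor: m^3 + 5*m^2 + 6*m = (m + 3)*(m^2 + 2*m) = (m + 2)*(m + 3)*(m)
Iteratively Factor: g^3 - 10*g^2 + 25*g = (g - 5)*(g^2 - 5*g) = (g - 5)^2*(g)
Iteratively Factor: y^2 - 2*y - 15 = (y - 5)*(y + 3)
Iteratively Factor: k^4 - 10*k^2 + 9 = (k - 3)*(k^3 + 3*k^2 - k - 3) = (k - 3)*(k - 1)*(k^2 + 4*k + 3) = (k - 3)*(k - 1)*(k + 3)*(k + 1)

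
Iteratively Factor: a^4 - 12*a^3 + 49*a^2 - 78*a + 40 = (a - 5)*(a^3 - 7*a^2 + 14*a - 8) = (a - 5)*(a - 1)*(a^2 - 6*a + 8) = (a - 5)*(a - 4)*(a - 1)*(a - 2)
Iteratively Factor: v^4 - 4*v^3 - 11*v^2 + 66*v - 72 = (v - 3)*(v^3 - v^2 - 14*v + 24) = (v - 3)*(v + 4)*(v^2 - 5*v + 6) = (v - 3)*(v - 2)*(v + 4)*(v - 3)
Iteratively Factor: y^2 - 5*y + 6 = (y - 2)*(y - 3)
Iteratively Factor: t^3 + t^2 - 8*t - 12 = (t + 2)*(t^2 - t - 6) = (t + 2)^2*(t - 3)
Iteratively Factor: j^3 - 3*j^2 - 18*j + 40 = (j - 5)*(j^2 + 2*j - 8) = (j - 5)*(j - 2)*(j + 4)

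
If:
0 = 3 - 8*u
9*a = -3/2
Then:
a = -1/6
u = 3/8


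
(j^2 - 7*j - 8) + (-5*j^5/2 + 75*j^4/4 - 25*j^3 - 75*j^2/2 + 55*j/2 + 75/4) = -5*j^5/2 + 75*j^4/4 - 25*j^3 - 73*j^2/2 + 41*j/2 + 43/4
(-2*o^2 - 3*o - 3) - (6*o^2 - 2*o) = -8*o^2 - o - 3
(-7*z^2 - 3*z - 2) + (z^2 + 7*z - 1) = -6*z^2 + 4*z - 3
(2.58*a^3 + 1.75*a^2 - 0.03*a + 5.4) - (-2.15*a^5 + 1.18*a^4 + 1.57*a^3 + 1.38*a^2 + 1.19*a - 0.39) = 2.15*a^5 - 1.18*a^4 + 1.01*a^3 + 0.37*a^2 - 1.22*a + 5.79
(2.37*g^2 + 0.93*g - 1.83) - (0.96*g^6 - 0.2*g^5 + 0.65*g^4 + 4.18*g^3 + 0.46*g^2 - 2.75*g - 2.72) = -0.96*g^6 + 0.2*g^5 - 0.65*g^4 - 4.18*g^3 + 1.91*g^2 + 3.68*g + 0.89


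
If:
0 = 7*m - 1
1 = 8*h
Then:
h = 1/8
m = 1/7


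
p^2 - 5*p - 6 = (p - 6)*(p + 1)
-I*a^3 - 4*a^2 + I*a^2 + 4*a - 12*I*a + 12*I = (a - 6*I)*(a + 2*I)*(-I*a + I)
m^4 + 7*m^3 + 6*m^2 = m^2*(m + 1)*(m + 6)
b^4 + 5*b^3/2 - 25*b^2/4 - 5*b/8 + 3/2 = (b - 3/2)*(b - 1/2)*(b + 1/2)*(b + 4)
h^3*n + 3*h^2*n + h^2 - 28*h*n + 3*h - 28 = (h - 4)*(h + 7)*(h*n + 1)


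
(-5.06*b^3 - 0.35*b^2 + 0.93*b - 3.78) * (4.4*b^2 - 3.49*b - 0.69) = -22.264*b^5 + 16.1194*b^4 + 8.8049*b^3 - 19.6362*b^2 + 12.5505*b + 2.6082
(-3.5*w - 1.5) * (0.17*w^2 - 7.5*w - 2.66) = -0.595*w^3 + 25.995*w^2 + 20.56*w + 3.99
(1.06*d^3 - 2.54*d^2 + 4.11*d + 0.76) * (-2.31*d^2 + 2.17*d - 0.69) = -2.4486*d^5 + 8.1676*d^4 - 15.7373*d^3 + 8.9157*d^2 - 1.1867*d - 0.5244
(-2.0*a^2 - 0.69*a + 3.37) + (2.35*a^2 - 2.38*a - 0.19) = 0.35*a^2 - 3.07*a + 3.18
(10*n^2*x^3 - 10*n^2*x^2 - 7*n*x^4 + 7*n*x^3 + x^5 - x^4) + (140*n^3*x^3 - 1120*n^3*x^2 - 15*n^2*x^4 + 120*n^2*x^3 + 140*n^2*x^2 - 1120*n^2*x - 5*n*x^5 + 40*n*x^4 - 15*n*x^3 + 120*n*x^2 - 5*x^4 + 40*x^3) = 140*n^3*x^3 - 1120*n^3*x^2 - 15*n^2*x^4 + 130*n^2*x^3 + 130*n^2*x^2 - 1120*n^2*x - 5*n*x^5 + 33*n*x^4 - 8*n*x^3 + 120*n*x^2 + x^5 - 6*x^4 + 40*x^3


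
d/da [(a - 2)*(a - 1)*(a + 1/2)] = 3*a^2 - 5*a + 1/2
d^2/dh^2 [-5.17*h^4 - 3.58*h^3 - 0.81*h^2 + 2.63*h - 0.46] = -62.04*h^2 - 21.48*h - 1.62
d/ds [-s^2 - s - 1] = -2*s - 1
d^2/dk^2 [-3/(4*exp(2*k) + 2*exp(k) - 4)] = 3*(-2*(4*exp(k) + 1)^2*exp(k) + (8*exp(k) + 1)*(2*exp(2*k) + exp(k) - 2))*exp(k)/(2*(2*exp(2*k) + exp(k) - 2)^3)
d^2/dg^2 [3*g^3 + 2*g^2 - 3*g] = 18*g + 4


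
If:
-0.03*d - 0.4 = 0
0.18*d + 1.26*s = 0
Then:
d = -13.33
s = 1.90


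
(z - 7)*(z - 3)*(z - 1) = z^3 - 11*z^2 + 31*z - 21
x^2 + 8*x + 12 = (x + 2)*(x + 6)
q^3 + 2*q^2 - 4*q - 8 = (q - 2)*(q + 2)^2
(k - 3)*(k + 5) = k^2 + 2*k - 15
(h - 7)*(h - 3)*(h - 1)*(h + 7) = h^4 - 4*h^3 - 46*h^2 + 196*h - 147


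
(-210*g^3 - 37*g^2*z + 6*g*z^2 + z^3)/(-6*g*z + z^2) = 35*g^2/z + 12*g + z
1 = 1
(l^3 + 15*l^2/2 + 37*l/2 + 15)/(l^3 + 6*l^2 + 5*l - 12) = (l^2 + 9*l/2 + 5)/(l^2 + 3*l - 4)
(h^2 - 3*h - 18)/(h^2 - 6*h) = (h + 3)/h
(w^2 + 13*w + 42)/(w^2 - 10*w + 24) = (w^2 + 13*w + 42)/(w^2 - 10*w + 24)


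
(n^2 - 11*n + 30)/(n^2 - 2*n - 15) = (n - 6)/(n + 3)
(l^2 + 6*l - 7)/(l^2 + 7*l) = (l - 1)/l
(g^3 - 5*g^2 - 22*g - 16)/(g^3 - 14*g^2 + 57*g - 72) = (g^2 + 3*g + 2)/(g^2 - 6*g + 9)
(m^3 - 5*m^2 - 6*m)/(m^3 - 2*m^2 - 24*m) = (m + 1)/(m + 4)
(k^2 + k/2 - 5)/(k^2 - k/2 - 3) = (2*k + 5)/(2*k + 3)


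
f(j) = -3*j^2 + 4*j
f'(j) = 4 - 6*j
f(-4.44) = -76.90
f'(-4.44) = 30.64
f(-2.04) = -20.64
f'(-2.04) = 16.24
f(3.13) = -16.87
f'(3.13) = -14.78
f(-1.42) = -11.73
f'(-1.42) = 12.52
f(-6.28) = -143.44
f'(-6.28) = 41.68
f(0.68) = 1.33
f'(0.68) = -0.08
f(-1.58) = -13.81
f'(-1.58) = 13.48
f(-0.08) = -0.34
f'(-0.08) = 4.48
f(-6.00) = -132.00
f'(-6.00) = 40.00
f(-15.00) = -735.00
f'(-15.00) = 94.00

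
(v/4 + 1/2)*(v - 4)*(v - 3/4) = v^3/4 - 11*v^2/16 - 13*v/8 + 3/2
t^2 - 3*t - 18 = (t - 6)*(t + 3)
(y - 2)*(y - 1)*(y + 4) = y^3 + y^2 - 10*y + 8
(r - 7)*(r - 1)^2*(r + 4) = r^4 - 5*r^3 - 21*r^2 + 53*r - 28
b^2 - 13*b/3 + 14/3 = (b - 7/3)*(b - 2)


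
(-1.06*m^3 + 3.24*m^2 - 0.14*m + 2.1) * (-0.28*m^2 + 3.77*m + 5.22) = 0.2968*m^5 - 4.9034*m^4 + 6.7208*m^3 + 15.797*m^2 + 7.1862*m + 10.962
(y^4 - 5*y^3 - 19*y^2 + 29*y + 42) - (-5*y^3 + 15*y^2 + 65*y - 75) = y^4 - 34*y^2 - 36*y + 117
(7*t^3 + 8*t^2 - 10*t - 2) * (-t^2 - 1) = -7*t^5 - 8*t^4 + 3*t^3 - 6*t^2 + 10*t + 2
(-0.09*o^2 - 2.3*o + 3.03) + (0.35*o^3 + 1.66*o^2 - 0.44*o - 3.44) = 0.35*o^3 + 1.57*o^2 - 2.74*o - 0.41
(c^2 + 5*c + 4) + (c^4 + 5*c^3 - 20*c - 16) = c^4 + 5*c^3 + c^2 - 15*c - 12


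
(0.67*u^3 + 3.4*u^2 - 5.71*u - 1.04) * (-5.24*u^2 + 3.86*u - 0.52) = -3.5108*u^5 - 15.2298*u^4 + 42.696*u^3 - 18.359*u^2 - 1.0452*u + 0.5408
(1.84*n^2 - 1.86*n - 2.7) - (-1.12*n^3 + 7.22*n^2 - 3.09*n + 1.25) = 1.12*n^3 - 5.38*n^2 + 1.23*n - 3.95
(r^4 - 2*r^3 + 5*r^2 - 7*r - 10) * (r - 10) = r^5 - 12*r^4 + 25*r^3 - 57*r^2 + 60*r + 100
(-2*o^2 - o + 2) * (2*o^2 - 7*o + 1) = -4*o^4 + 12*o^3 + 9*o^2 - 15*o + 2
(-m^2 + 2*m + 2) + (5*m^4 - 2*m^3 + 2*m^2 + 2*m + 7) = 5*m^4 - 2*m^3 + m^2 + 4*m + 9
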